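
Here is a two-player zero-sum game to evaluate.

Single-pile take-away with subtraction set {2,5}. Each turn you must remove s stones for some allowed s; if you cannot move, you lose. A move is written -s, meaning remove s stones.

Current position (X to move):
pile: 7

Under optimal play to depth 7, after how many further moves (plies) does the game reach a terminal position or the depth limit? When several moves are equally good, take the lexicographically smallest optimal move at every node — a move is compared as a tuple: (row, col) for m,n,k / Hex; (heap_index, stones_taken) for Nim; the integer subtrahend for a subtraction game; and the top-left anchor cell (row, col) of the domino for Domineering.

ply 1, X at 7 | -2=-1→5*; -5=-1→2
ply 2, O at 5 | -2=-1→3; -5=+1→0*
ply 3: 0 is terminal -1 (X); from 7 depth 7

PV length from [7]: 2 plies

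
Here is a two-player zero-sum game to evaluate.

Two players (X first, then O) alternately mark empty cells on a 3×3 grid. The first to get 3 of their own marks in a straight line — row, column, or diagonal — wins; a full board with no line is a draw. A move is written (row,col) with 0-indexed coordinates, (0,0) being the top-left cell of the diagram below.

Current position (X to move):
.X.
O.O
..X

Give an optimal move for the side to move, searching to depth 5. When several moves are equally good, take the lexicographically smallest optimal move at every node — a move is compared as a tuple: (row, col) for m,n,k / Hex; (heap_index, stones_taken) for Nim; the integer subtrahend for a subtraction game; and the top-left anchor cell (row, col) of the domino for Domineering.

X's best at [.X./O.O/..X]: (1,1)

[.X./O.O/..X] X move#1: (0,0):-1/XX./O.O/..X, (0,2):-1/.XX/O.O/..X, (1,1):+1/.X./OXO/..X*, (2,0):-1/.X./O.O/X.X, (2,1):-1/.X./O.O/.XX
[.X./OXO/..X] O move#2: (0,0):-1/OX./OXO/..X*, (0,2):-1/.XO/OXO/..X, (2,0):-1/.X./OXO/O.X, (2,1):-1/.X./OXO/.OX
[OX./OXO/..X] X move#3: (0,2):-1/OXX/OXO/..X, (2,0):+1/OX./OXO/X.X*, (2,1):+1/OX./OXO/.XX
[OX./OXO/X.X] O move#4: (0,2):-1/OXO/OXO/X.X*, (2,1):-1/OX./OXO/XOX
[OXO/OXO/X.X] X move#5: (2,1):+1/OXO/OXO/XXX*
[OXO/OXO/XXX] end (terminal -1, O#6); searched .X./O.O/..X to 5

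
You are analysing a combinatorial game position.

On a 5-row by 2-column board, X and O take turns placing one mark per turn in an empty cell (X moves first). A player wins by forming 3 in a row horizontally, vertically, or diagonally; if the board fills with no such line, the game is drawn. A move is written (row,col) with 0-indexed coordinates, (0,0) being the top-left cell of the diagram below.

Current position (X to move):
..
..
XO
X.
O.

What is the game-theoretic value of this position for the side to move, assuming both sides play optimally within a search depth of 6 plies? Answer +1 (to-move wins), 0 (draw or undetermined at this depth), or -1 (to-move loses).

[../../XO/X./O.] X move#1: (0,0):+0/X./../XO/X./O., (0,1):+0/.X/../XO/X./O., (1,0):+1/../X./XO/X./O.*, (1,1):+0/../.X/XO/X./O., (3,1):+0/../../XO/XX/O., (4,1):+0/../../XO/X./OX
[../X./XO/X./O.] end (terminal -1, O#2); searched ../../XO/X./O. to 6

value(../../XO/X./O., X) = +1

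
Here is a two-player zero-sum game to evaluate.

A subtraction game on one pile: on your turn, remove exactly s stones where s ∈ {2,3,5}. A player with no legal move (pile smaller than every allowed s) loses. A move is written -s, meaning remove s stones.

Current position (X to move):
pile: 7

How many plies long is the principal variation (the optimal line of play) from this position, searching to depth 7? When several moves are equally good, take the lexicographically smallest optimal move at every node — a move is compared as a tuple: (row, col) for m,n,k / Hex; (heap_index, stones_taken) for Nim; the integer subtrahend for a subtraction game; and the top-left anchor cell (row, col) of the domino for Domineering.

PV length from [7]: 2 plies

p1 X@[7]: -2[5]-1* -3[4]-1 -5[2]-1
p2 O@[5]: -2[3]-1 -3[2]-1 -5[0]+1*
p3 X@[0] terminal -1; root [7] d7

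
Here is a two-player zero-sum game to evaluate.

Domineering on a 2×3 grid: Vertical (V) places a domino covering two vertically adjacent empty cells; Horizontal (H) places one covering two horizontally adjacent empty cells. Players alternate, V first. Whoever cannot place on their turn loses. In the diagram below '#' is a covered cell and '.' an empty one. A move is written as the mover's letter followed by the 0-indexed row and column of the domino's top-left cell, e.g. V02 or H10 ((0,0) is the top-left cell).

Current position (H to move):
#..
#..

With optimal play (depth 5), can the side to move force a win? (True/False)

H winning at [#../#..]: True

ply 1, H at #../#.. | H01=+1→###/#..*; H11=+1→#../###
ply 2: ###/#.. is terminal -1 (V); from #../#.. depth 5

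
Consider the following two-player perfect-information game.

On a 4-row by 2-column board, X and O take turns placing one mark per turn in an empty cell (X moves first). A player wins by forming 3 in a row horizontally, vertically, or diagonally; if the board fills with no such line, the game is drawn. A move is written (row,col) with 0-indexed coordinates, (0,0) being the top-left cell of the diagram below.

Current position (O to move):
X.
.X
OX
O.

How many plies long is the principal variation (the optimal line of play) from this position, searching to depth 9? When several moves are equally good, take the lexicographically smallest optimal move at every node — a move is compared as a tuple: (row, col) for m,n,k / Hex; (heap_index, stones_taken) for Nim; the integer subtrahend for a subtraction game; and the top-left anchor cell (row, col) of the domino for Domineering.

PV length from [X./.X/OX/O.]: 1 ply

p1 O@[X./.X/OX/O.]: (0,1)[XO/.X/OX/O.]-1 (1,0)[X./OX/OX/O.]+1* (3,1)[X./.X/OX/OO]-1
p2 X@[X./OX/OX/O.] terminal -1; root [X./.X/OX/O.] d9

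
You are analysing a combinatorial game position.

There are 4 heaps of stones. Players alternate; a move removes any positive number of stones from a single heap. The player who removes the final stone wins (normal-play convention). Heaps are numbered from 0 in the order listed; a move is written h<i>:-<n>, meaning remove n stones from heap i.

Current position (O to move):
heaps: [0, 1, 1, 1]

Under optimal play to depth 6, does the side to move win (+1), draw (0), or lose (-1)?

p1 O@[(0,1,1,1)]: h1:-1[(0,0,1,1)]+1* h2:-1[(0,1,0,1)]+1 h3:-1[(0,1,1,0)]+1
p2 X@[(0,0,1,1)]: h2:-1[(0,0,0,1)]-1* h3:-1[(0,0,1,0)]-1
p3 O@[(0,0,0,1)]: h3:-1[(0,0,0,0)]+1*
p4 X@[(0,0,0,0)] terminal -1; root [(0,1,1,1)] d6

value((0,1,1,1), O) = +1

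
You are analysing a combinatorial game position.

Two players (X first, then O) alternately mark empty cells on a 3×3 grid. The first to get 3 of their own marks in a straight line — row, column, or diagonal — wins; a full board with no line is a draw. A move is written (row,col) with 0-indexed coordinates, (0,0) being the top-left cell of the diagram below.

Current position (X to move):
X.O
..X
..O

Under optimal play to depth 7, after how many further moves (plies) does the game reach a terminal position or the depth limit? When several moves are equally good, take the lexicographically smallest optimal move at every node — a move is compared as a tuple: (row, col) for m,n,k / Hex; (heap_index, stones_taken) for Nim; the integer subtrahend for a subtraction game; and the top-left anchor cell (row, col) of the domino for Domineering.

ply 1, X at X.O/..X/..O | (0,1)=-1→XXO/..X/..O; (1,0)=+1→X.O/X.X/..O*; (1,1)=+0→X.O/.XX/..O; (2,0)=+0→X.O/..X/X.O; (2,1)=+0→X.O/..X/.XO
ply 2, O at X.O/X.X/..O | (0,1)=-1→XOO/X.X/..O*; (1,1)=-1→X.O/XOX/..O; (2,0)=-1→X.O/X.X/O.O; (2,1)=-1→X.O/X.X/.OO
ply 3, X at XOO/X.X/..O | (1,1)=+1→XOO/XXX/..O*; (2,0)=+1→XOO/X.X/X.O; (2,1)=+1→XOO/X.X/.XO
ply 4: XOO/XXX/..O is terminal -1 (O); from X.O/..X/..O depth 7

PV length from [X.O/..X/..O]: 3 plies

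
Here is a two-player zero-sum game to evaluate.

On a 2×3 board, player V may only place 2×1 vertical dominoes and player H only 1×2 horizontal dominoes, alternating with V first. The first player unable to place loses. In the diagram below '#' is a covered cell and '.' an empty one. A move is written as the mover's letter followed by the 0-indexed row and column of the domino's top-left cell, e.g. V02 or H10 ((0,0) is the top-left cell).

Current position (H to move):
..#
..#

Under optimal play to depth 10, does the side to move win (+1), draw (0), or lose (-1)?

value(..#/..#, H) = +1

ply 1, H at ..#/..# | H00=+1→###/..#*; H10=+1→..#/###
ply 2: ###/..# is terminal -1 (V); from ..#/..# depth 10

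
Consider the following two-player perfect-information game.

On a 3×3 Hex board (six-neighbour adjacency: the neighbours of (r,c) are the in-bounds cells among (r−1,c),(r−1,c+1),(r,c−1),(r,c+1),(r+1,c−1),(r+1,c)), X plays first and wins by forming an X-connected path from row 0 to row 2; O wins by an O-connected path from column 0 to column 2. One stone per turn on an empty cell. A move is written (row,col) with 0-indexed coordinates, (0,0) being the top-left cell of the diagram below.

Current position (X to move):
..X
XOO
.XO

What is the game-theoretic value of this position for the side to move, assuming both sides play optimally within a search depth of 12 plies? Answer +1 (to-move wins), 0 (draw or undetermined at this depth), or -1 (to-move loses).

value(..X/XOO/.XO, X) = +1

ply 1, X at ..X/XOO/.XO | (0,0)=-1→X.X/XOO/.XO; (0,1)=-1→.XX/XOO/.XO; (2,0)=+1→..X/XOO/XXO*
ply 2, O at ..X/XOO/XXO | (0,0)=-1→O.X/XOO/XXO*; (0,1)=-1→.OX/XOO/XXO
ply 3, X at O.X/XOO/XXO | (0,1)=+1→OXX/XOO/XXO*
ply 4: OXX/XOO/XXO is terminal -1 (O); from ..X/XOO/.XO depth 12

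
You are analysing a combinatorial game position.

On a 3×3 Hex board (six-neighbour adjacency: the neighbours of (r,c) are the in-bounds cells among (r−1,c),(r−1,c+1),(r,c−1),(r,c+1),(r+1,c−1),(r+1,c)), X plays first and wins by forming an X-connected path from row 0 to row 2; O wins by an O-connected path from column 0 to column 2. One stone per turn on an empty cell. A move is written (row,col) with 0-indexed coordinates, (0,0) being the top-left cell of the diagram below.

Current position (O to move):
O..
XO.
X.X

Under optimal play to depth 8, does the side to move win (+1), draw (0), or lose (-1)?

ply 1, O at O../XO./X.X | (0,1)=+1→OO./XO./X.X*; (0,2)=-1→O.O/XO./X.X; (1,2)=-1→O../XOO/X.X; (2,1)=-1→O../XO./XOX
ply 2, X at OO./XO./X.X | (0,2)=-1→OOX/XO./X.X*; (1,2)=-1→OO./XOX/X.X; (2,1)=-1→OO./XO./XXX
ply 3, O at OOX/XO./X.X | (1,2)=+1→OOX/XOO/X.X*; (2,1)=-1→OOX/XO./XOX
ply 4: OOX/XOO/X.X is terminal -1 (X); from O../XO./X.X depth 8

value(O../XO./X.X, O) = +1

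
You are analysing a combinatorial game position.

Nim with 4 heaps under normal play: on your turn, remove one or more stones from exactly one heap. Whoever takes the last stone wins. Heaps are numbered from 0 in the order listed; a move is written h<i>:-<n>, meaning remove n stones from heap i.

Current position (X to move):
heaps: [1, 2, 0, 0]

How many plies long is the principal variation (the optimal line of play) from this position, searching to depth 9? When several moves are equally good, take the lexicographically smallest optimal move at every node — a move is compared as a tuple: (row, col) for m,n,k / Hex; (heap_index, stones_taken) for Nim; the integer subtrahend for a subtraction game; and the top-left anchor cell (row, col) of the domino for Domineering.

p1 X@[(1,2,0,0)]: h0:-1[(0,2,0,0)]-1 h1:-1[(1,1,0,0)]+1* h1:-2[(1,0,0,0)]-1
p2 O@[(1,1,0,0)]: h0:-1[(0,1,0,0)]-1* h1:-1[(1,0,0,0)]-1
p3 X@[(0,1,0,0)]: h1:-1[(0,0,0,0)]+1*
p4 O@[(0,0,0,0)] terminal -1; root [(1,2,0,0)] d9

PV length from [(1,2,0,0)]: 3 plies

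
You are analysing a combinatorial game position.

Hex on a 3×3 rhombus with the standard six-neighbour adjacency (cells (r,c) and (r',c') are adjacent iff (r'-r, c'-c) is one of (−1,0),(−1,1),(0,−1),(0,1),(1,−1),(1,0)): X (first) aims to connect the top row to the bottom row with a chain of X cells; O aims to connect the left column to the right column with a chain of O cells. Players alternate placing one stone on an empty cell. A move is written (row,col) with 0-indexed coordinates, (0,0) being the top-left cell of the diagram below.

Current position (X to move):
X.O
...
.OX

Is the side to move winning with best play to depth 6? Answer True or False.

p1 X@[X.O/.../.OX]: (0,1)[XXO/.../.OX]-1 (1,0)[X.O/X../.OX]-1 (1,1)[X.O/.X./.OX]+1* (1,2)[X.O/..X/.OX]-1 (2,0)[X.O/.../XOX]-1
p2 O@[X.O/.X./.OX]: (0,1)[XOO/.X./.OX]-1* (1,0)[X.O/OX./.OX]-1 (1,2)[X.O/.XO/.OX]-1 (2,0)[X.O/.X./OOX]-1
p3 X@[XOO/.X./.OX]: (1,0)[XOO/XX./.OX]+1* (1,2)[XOO/.XX/.OX]-1 (2,0)[XOO/.X./XOX]-1
p4 O@[XOO/XX./.OX]: (1,2)[XOO/XXO/.OX]-1* (2,0)[XOO/XX./OOX]-1
p5 X@[XOO/XXO/.OX]: (2,0)[XOO/XXO/XOX]+1*
p6 O@[XOO/XXO/XOX] terminal -1; root [X.O/.../.OX] d6

X winning at [X.O/.../.OX]: True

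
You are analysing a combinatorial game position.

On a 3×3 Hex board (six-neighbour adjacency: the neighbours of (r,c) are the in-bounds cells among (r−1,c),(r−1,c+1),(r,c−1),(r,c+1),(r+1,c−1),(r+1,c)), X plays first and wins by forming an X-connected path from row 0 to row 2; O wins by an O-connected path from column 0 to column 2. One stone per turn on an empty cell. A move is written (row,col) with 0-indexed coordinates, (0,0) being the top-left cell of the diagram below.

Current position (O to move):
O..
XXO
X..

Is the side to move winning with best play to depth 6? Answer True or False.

O winning at [O../XXO/X..]: False

ply 1, O at O../XXO/X.. | (0,1)=-1→OO./XXO/X..*; (0,2)=-1→O.O/XXO/X..; (2,1)=-1→O../XXO/XO.; (2,2)=-1→O../XXO/X.O
ply 2, X at OO./XXO/X.. | (0,2)=+1→OOX/XXO/X..*; (2,1)=-1→OO./XXO/XX.; (2,2)=-1→OO./XXO/X.X
ply 3: OOX/XXO/X.. is terminal -1 (O); from O../XXO/X.. depth 6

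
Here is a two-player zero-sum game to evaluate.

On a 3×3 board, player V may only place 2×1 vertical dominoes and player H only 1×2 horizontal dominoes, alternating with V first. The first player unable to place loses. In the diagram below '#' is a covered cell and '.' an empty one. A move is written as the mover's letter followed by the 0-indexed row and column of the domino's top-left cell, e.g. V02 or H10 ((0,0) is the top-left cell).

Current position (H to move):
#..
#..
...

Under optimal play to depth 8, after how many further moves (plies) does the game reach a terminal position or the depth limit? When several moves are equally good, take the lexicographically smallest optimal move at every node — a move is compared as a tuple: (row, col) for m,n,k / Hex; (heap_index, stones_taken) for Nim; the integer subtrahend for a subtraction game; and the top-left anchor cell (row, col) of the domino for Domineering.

p1 H@[#../#../...]: H01[###/#../...]-1 H11[#../###/...]+1* H20[#../#../##.]-1 H21[#../#../.##]-1
p2 V@[#../###/...] terminal -1; root [#../#../...] d8

PV length from [#../#../...]: 1 ply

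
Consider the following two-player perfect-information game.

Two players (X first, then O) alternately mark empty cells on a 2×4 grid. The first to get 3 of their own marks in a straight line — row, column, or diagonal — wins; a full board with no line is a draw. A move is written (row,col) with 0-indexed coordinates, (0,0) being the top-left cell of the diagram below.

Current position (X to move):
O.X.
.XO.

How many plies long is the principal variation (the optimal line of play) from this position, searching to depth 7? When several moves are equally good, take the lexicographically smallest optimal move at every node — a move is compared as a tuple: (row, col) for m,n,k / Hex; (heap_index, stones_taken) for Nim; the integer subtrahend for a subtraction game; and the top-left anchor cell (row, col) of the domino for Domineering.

PV length from [O.X./.XO.]: 4 plies

ply 1, X at O.X./.XO. | (0,1)=+0→OXX./.XO.*; (0,3)=+0→O.XX/.XO.; (1,0)=+0→O.X./XXO.; (1,3)=+0→O.X./.XOX
ply 2, O at OXX./.XO. | (0,3)=+0→OXXO/.XO.*; (1,0)=-1→OXX./OXO.; (1,3)=-1→OXX./.XOO
ply 3, X at OXXO/.XO. | (1,0)=+0→OXXO/XXO.*; (1,3)=+0→OXXO/.XOX
ply 4, O at OXXO/XXO. | (1,3)=+0→OXXO/XXOO*
ply 5: OXXO/XXOO is terminal +0 (X); from O.X./.XO. depth 7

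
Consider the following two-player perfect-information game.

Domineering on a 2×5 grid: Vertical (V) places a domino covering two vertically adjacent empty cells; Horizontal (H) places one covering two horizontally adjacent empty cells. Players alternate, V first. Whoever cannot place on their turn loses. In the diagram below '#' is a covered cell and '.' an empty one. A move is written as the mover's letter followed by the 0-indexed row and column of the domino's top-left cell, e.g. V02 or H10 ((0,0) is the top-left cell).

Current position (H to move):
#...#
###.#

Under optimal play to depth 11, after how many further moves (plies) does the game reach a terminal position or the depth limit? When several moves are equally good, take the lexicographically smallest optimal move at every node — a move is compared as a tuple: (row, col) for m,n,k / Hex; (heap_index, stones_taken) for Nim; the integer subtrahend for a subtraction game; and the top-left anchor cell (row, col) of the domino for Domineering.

[#...#/###.#] H move#1: H01:-1/###.#/###.#, H02:+1/#.###/###.#*
[#.###/###.#] end (terminal -1, V#2); searched #...#/###.# to 11

PV length from [#...#/###.#]: 1 ply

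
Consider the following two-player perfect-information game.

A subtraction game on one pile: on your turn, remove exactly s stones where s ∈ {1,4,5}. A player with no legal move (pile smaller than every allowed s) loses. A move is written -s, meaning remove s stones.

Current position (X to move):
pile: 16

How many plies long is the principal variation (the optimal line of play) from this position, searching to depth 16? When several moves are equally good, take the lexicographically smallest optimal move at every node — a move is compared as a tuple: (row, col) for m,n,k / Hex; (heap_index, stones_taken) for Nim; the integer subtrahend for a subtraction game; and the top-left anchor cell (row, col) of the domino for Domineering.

[16] X move#1: -1:-1/15*, -4:-1/12, -5:-1/11
[15] O move#2: -1:-1/14, -4:-1/11, -5:+1/10*
[10] X move#3: -1:-1/9*, -4:-1/6, -5:-1/5
[9] O move#4: -1:+1/8*, -4:-1/5, -5:-1/4
[8] X move#5: -1:-1/7*, -4:-1/4, -5:-1/3
[7] O move#6: -1:-1/6, -4:-1/3, -5:+1/2*
[2] X move#7: -1:-1/1*
[1] O move#8: -1:+1/0*
[0] end (terminal -1, X#9); searched 16 to 16

PV length from [16]: 8 plies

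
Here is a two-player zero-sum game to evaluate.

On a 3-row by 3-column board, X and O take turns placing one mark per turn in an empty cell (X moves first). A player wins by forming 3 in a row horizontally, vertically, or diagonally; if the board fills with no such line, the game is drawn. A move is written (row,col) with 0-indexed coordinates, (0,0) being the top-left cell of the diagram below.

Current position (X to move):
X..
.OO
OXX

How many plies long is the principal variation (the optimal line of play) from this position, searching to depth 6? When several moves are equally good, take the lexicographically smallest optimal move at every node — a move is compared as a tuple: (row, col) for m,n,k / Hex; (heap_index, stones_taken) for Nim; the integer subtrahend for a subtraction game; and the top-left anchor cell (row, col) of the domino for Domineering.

PV length from [X../.OO/OXX]: 2 plies

ply 1, X at X../.OO/OXX | (0,1)=-1→XX./.OO/OXX*; (0,2)=-1→X.X/.OO/OXX; (1,0)=-1→X../XOO/OXX
ply 2, O at XX./.OO/OXX | (0,2)=+1→XXO/.OO/OXX*; (1,0)=+1→XX./OOO/OXX
ply 3: XXO/.OO/OXX is terminal -1 (X); from X../.OO/OXX depth 6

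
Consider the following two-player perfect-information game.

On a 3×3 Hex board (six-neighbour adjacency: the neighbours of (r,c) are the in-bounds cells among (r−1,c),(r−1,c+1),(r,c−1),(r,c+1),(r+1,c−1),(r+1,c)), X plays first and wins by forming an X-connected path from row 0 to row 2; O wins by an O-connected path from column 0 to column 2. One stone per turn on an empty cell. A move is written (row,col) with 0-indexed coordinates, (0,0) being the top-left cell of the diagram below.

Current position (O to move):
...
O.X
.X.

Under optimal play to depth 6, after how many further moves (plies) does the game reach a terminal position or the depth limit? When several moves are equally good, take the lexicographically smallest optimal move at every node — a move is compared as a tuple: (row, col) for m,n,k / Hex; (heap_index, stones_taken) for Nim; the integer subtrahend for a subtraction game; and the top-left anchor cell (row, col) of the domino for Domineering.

p1 O@[.../O.X/.X.]: (0,0)[O../O.X/.X.]-1 (0,1)[.O./O.X/.X.]-1 (0,2)[..O/O.X/.X.]+1* (1,1)[.../OOX/.X.]-1 (2,0)[.../O.X/OX.]-1 (2,2)[.../O.X/.XO]-1
p2 X@[..O/O.X/.X.]: (0,0)[X.O/O.X/.X.]-1* (0,1)[.XO/O.X/.X.]-1 (1,1)[..O/OXX/.X.]-1 (2,0)[..O/O.X/XX.]-1 (2,2)[..O/O.X/.XX]-1
p3 O@[X.O/O.X/.X.]: (0,1)[XOO/O.X/.X.]+1* (1,1)[X.O/OOX/.X.]+1 (2,0)[X.O/O.X/OX.]+1 (2,2)[X.O/O.X/.XO]+1
p4 X@[XOO/O.X/.X.] terminal -1; root [.../O.X/.X.] d6

PV length from [.../O.X/.X.]: 3 plies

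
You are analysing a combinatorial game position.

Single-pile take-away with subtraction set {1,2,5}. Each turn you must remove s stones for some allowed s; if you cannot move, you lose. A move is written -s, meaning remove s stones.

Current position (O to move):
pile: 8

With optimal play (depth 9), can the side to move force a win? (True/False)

O winning at [8]: True

ply 1, O at 8 | -1=-1→7; -2=+1→6*; -5=+1→3
ply 2, X at 6 | -1=-1→5*; -2=-1→4; -5=-1→1
ply 3, O at 5 | -1=-1→4; -2=+1→3*; -5=+1→0
ply 4, X at 3 | -1=-1→2*; -2=-1→1
ply 5, O at 2 | -1=-1→1; -2=+1→0*
ply 6: 0 is terminal -1 (X); from 8 depth 9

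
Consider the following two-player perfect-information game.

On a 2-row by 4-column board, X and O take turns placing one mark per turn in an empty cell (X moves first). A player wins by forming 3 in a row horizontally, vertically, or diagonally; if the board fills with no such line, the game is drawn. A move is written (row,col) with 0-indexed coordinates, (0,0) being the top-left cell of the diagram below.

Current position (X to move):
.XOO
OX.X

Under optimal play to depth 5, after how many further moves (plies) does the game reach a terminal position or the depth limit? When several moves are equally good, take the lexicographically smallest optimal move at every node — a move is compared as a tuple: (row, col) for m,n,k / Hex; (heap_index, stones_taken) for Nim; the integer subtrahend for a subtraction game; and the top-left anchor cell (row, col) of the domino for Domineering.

[.XOO/OX.X] X move#1: (0,0):+0/XXOO/OX.X, (1,2):+1/.XOO/OXXX*
[.XOO/OXXX] end (terminal -1, O#2); searched .XOO/OX.X to 5

PV length from [.XOO/OX.X]: 1 ply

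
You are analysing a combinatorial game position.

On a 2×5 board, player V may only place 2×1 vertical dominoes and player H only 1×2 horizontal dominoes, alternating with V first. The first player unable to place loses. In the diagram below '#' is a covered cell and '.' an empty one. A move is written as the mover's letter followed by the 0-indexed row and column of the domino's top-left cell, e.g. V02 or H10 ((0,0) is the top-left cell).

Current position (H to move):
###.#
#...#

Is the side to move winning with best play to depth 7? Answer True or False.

H winning at [###.#/#...#]: True

p1 H@[###.#/#...#]: H11[###.#/###.#]-1 H12[###.#/#.###]+1*
p2 V@[###.#/#.###] terminal -1; root [###.#/#...#] d7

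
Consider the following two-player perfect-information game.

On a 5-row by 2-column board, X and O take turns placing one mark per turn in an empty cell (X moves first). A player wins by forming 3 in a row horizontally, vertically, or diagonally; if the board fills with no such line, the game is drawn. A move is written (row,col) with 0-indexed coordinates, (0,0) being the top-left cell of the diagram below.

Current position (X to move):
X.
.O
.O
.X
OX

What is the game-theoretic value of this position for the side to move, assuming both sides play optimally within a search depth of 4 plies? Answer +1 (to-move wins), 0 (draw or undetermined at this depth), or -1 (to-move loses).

[X./.O/.O/.X/OX] X move#1: (0,1):+0/XX/.O/.O/.X/OX*, (1,0):-1/X./XO/.O/.X/OX, (2,0):-1/X./.O/XO/.X/OX, (3,0):-1/X./.O/.O/XX/OX
[XX/.O/.O/.X/OX] O move#2: (1,0):+0/XX/OO/.O/.X/OX*, (2,0):+0/XX/.O/OO/.X/OX, (3,0):+0/XX/.O/.O/OX/OX
[XX/OO/.O/.X/OX] X move#3: (2,0):+0/XX/OO/XO/.X/OX*, (3,0):+0/XX/OO/.O/XX/OX
[XX/OO/XO/.X/OX] O move#4: (3,0):+0/XX/OO/XO/OX/OX*
[XX/OO/XO/OX/OX] end (terminal +0, X#5); searched X./.O/.O/.X/OX to 4

value(X./.O/.O/.X/OX, X) = 0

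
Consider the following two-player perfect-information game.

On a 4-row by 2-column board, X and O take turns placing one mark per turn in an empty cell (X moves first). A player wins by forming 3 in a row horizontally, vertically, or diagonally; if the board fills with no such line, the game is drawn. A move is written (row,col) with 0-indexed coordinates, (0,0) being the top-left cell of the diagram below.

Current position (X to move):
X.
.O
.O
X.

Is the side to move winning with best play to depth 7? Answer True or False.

X winning at [X./.O/.O/X.]: False

p1 X@[X./.O/.O/X.]: (0,1)[XX/.O/.O/X.]-1* (1,0)[X./XO/.O/X.]-1 (2,0)[X./.O/XO/X.]-1 (3,1)[X./.O/.O/XX]-1
p2 O@[XX/.O/.O/X.]: (1,0)[XX/OO/.O/X.]+0 (2,0)[XX/.O/OO/X.]+0 (3,1)[XX/.O/.O/XO]+1*
p3 X@[XX/.O/.O/XO] terminal -1; root [X./.O/.O/X.] d7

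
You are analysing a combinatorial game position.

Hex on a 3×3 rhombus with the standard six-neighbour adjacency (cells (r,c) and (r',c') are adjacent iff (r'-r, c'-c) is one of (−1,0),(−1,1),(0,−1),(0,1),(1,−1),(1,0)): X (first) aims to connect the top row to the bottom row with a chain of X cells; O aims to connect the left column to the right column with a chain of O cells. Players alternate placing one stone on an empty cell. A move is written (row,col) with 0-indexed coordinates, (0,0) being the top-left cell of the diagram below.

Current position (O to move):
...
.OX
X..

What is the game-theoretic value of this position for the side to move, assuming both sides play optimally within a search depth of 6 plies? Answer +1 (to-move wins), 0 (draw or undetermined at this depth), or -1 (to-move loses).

value(.../.OX/X.., O) = -1

[.../.OX/X..] O move#1: (0,0):-1/O../.OX/X..*, (0,1):-1/.O./.OX/X.., (0,2):-1/..O/.OX/X.., (1,0):-1/.../OOX/X.., (2,1):-1/.../.OX/XO., (2,2):-1/.../.OX/X.O
[O../.OX/X..] X move#2: (0,1):+1/OX./.OX/X..*, (0,2):+1/O.X/.OX/X.., (1,0):+1/O../XOX/X.., (2,1):-1/O../.OX/XX., (2,2):-1/O../.OX/X.X
[OX./.OX/X..] O move#3: (0,2):-1/OXO/.OX/X..*, (1,0):-1/OX./OOX/X.., (2,1):-1/OX./.OX/XO., (2,2):-1/OX./.OX/X.O
[OXO/.OX/X..] X move#4: (1,0):+1/OXO/XOX/X..*, (2,1):-1/OXO/.OX/XX., (2,2):-1/OXO/.OX/X.X
[OXO/XOX/X..] end (terminal -1, O#5); searched .../.OX/X.. to 6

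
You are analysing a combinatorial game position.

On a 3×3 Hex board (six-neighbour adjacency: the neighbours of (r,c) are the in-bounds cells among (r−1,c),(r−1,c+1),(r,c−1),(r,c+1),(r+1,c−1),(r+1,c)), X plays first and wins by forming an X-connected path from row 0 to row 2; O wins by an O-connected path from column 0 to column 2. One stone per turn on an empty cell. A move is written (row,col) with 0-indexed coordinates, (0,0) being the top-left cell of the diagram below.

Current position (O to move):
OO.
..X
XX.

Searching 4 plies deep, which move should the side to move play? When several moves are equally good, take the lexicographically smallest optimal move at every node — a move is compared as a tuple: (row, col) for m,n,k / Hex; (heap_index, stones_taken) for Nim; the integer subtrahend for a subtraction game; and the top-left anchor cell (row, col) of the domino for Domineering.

p1 O@[OO./..X/XX.]: (0,2)[OOO/..X/XX.]+1* (1,0)[OO./O.X/XX.]-1 (1,1)[OO./.OX/XX.]-1 (2,2)[OO./..X/XXO]-1
p2 X@[OOO/..X/XX.] terminal -1; root [OO./..X/XX.] d4

O's best at [OO./..X/XX.]: (0,2)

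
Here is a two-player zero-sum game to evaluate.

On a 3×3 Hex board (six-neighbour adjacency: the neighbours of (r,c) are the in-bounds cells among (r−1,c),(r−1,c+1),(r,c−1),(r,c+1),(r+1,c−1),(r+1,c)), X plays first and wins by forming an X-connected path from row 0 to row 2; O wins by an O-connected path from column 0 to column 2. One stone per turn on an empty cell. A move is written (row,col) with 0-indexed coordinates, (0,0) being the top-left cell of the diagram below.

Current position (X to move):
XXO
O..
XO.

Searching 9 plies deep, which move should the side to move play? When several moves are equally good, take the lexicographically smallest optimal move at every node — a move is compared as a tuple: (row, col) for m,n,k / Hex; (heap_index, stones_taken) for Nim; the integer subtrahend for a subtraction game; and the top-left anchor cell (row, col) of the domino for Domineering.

X's best at [XXO/O../XO.]: (1,1)

[XXO/O../XO.] X move#1: (1,1):+1/XXO/OX./XO.*, (1,2):-1/XXO/O.X/XO., (2,2):-1/XXO/O../XOX
[XXO/OX./XO.] end (terminal -1, O#2); searched XXO/O../XO. to 9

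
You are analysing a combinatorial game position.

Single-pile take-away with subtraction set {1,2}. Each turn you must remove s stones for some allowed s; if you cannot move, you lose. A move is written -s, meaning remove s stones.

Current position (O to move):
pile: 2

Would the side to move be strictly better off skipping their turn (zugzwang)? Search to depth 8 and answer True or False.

zugzwang(2, O) = False

[2] O move#1: -1:-1/1, -2:+1/0*
[0] end (terminal -1, X#2); searched 2 to 8
if O skipped the turn, X would face:
~ [2] X move#1: -1:-1/1, -2:+1/0*
~ [0] end (terminal -1, O#2); searched 2 to 8
compare (O): move=+1 vs pass=-1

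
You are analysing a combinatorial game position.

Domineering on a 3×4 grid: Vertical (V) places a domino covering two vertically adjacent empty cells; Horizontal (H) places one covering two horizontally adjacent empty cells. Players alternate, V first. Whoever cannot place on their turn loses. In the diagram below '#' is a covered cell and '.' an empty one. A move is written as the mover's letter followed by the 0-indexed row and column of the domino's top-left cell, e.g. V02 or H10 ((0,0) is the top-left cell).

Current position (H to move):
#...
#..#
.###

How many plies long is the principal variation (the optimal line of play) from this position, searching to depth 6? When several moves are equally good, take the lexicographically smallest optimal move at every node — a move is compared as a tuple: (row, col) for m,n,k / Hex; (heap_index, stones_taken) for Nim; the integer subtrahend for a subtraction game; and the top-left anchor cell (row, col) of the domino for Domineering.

[#.../#..#/.###] H move#1: H01:+1/###./#..#/.###*, H02:-1/#.##/#..#/.###, H11:+1/#.../####/.###
[###./#..#/.###] end (terminal -1, V#2); searched #.../#..#/.### to 6

PV length from [#.../#..#/.###]: 1 ply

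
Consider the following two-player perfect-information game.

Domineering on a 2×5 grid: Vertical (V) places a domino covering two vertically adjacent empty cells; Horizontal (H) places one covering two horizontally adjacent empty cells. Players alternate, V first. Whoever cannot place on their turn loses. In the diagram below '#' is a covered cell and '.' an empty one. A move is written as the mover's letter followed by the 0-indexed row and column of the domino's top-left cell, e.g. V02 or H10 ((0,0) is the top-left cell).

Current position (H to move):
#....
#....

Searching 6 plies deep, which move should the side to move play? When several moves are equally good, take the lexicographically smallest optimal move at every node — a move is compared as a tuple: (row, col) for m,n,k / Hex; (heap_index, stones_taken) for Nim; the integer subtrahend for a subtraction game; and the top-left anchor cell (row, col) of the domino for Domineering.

p1 H@[#..../#....]: H01[###../#....]-1 H02[#.##./#....]+1* H03[#..##/#....]-1 H11[#..../###..]-1 H12[#..../#.##.]+1 H13[#..../#..##]-1
p2 V@[#.##./#....]: V01[####./##...]-1* V04[#.###/#...#]-1
p3 H@[####./##...]: H12[####./####.]-1 H13[####./##.##]+1*
p4 V@[####./##.##] terminal -1; root [#..../#....] d6

H's best at [#..../#....]: H02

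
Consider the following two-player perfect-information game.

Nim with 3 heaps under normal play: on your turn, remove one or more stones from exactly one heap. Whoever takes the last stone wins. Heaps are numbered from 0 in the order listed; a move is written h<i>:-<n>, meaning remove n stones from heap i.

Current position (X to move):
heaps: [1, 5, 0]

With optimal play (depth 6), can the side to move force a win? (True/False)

X winning at [(1,5,0)]: True

ply 1, X at (1,5,0) | h0:-1=-1→(0,5,0); h1:-1=-1→(1,4,0); h1:-2=-1→(1,3,0); h1:-3=-1→(1,2,0); h1:-4=+1→(1,1,0)*; h1:-5=-1→(1,0,0)
ply 2, O at (1,1,0) | h0:-1=-1→(0,1,0)*; h1:-1=-1→(1,0,0)
ply 3, X at (0,1,0) | h1:-1=+1→(0,0,0)*
ply 4: (0,0,0) is terminal -1 (O); from (1,5,0) depth 6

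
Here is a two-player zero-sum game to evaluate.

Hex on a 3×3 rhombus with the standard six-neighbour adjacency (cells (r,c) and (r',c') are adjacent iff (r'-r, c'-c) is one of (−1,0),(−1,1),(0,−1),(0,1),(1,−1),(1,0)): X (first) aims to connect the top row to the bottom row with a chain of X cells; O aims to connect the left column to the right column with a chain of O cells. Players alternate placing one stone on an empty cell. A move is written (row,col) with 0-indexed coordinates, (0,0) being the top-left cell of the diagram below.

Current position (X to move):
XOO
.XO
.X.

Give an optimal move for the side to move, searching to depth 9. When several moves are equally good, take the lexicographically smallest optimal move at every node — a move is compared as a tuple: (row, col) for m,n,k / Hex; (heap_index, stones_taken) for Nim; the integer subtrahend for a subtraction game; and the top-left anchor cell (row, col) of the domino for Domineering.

X's best at [XOO/.XO/.X.]: (1,0)

p1 X@[XOO/.XO/.X.]: (1,0)[XOO/XXO/.X.]+1* (2,0)[XOO/.XO/XX.]-1 (2,2)[XOO/.XO/.XX]-1
p2 O@[XOO/XXO/.X.] terminal -1; root [XOO/.XO/.X.] d9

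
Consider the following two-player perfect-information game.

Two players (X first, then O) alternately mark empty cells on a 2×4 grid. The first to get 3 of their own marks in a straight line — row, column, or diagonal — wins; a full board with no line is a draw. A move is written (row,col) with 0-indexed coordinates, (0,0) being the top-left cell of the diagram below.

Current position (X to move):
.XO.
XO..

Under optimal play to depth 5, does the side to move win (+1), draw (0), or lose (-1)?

value(.XO./XO.., X) = 0

[.XO./XO..] X move#1: (0,0):+0/XXO./XO..*, (0,3):+0/.XOX/XO.., (1,2):+0/.XO./XOX., (1,3):+0/.XO./XO.X
[XXO./XO..] O move#2: (0,3):+0/XXOO/XO..*, (1,2):+0/XXO./XOO., (1,3):+0/XXO./XO.O
[XXOO/XO..] X move#3: (1,2):+0/XXOO/XOX.*, (1,3):+0/XXOO/XO.X
[XXOO/XOX.] O move#4: (1,3):+0/XXOO/XOXO*
[XXOO/XOXO] end (terminal +0, X#5); searched .XO./XO.. to 5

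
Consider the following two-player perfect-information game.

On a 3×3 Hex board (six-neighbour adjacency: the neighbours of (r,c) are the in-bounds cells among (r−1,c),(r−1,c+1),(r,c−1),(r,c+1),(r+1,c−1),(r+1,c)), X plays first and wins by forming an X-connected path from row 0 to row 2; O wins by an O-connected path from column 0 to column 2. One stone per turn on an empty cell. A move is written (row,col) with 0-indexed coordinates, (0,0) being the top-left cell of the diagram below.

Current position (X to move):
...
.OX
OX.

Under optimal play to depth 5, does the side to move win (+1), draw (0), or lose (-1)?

p1 X@[.../.OX/OX.]: (0,0)[X../.OX/OX.]-1 (0,1)[.X./.OX/OX.]-1 (0,2)[..X/.OX/OX.]+1* (1,0)[.../XOX/OX.]-1 (2,2)[.../.OX/OXX]-1
p2 O@[..X/.OX/OX.] terminal -1; root [.../.OX/OX.] d5

value(.../.OX/OX., X) = +1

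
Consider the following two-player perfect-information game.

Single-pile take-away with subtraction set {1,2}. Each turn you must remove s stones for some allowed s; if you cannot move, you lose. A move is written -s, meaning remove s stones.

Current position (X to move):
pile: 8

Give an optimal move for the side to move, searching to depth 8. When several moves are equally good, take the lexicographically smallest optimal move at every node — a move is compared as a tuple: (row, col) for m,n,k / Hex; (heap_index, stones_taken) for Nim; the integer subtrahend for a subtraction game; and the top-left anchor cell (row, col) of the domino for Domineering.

p1 X@[8]: -1[7]-1 -2[6]+1*
p2 O@[6]: -1[5]-1* -2[4]-1
p3 X@[5]: -1[4]-1 -2[3]+1*
p4 O@[3]: -1[2]-1* -2[1]-1
p5 X@[2]: -1[1]-1 -2[0]+1*
p6 O@[0] terminal -1; root [8] d8

X's best at [8]: -2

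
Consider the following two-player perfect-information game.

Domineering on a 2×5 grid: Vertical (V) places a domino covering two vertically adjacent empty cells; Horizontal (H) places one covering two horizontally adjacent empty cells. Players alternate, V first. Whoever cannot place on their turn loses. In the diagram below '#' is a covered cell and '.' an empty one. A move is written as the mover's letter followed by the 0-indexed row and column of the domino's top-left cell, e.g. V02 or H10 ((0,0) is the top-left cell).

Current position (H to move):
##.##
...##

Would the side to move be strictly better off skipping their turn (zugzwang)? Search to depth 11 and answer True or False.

zugzwang(##.##/...##, H) = False

ply 1, H at ##.##/...## | H10=-1→##.##/##.##; H11=+1→##.##/.####*
ply 2: ##.##/.#### is terminal -1 (V); from ##.##/...## depth 11
if H skipped the turn, V would face:
~ ply 1, V at ##.##/...## | V02=-1→#####/..###*
~ ply 2, H at #####/..### | H10=+1→#####/#####*
~ ply 3: #####/##### is terminal -1 (V); from ##.##/...## depth 11
compare (H): move=+1 vs pass=+1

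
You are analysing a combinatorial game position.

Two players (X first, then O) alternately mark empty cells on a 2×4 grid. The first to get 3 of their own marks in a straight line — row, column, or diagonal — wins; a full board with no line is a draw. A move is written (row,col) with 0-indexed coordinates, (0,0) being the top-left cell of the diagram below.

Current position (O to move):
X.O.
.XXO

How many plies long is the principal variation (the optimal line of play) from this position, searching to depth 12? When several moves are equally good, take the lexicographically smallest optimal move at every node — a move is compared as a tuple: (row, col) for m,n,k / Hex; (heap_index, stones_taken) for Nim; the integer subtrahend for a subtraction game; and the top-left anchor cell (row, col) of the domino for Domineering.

ply 1, O at X.O./.XXO | (0,1)=-1→XOO./.XXO; (0,3)=-1→X.OO/.XXO; (1,0)=+0→X.O./OXXO*
ply 2, X at X.O./OXXO | (0,1)=+0→XXO./OXXO*; (0,3)=+0→X.OX/OXXO
ply 3, O at XXO./OXXO | (0,3)=+0→XXOO/OXXO*
ply 4: XXOO/OXXO is terminal +0 (X); from X.O./.XXO depth 12

PV length from [X.O./.XXO]: 3 plies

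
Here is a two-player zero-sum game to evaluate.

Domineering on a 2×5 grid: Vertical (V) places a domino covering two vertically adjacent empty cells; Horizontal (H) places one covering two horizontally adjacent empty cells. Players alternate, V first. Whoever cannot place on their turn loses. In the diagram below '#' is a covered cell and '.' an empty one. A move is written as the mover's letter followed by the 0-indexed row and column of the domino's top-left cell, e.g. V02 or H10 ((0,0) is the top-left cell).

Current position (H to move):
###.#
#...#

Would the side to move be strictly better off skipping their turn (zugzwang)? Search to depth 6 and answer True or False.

zugzwang(###.#/#...#, H) = False

p1 H@[###.#/#...#]: H11[###.#/###.#]-1 H12[###.#/#.###]+1*
p2 V@[###.#/#.###] terminal -1; root [###.#/#...#] d6
suppose H passes — search the same position with V to move:
pass> p1 V@[###.#/#...#]: V03[#####/#..##]-1*
pass> p2 H@[#####/#..##]: H11[#####/#####]+1*
pass> p3 V@[#####/#####] terminal -1; root [###.#/#...#] d6
for H: play +1, pass +1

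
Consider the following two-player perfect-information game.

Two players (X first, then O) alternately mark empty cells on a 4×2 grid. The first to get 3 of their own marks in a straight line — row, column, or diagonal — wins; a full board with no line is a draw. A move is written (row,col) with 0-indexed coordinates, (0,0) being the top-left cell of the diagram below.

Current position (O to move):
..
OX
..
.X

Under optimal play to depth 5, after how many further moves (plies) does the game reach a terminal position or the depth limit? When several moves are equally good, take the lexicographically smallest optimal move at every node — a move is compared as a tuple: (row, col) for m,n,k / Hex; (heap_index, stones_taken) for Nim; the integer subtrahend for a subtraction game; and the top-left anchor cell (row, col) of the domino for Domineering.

[../OX/../.X] O move#1: (0,0):-1/O./OX/../.X, (0,1):-1/.O/OX/../.X, (2,0):-1/../OX/O./.X, (2,1):+0/../OX/.O/.X*, (3,0):-1/../OX/../OX
[../OX/.O/.X] X move#2: (0,0):+0/X./OX/.O/.X*, (0,1):-1/.X/OX/.O/.X, (2,0):+0/../OX/XO/.X, (3,0):+0/../OX/.O/XX
[X./OX/.O/.X] O move#3: (0,1):+0/XO/OX/.O/.X*, (2,0):+0/X./OX/OO/.X, (3,0):+0/X./OX/.O/OX
[XO/OX/.O/.X] X move#4: (2,0):+0/XO/OX/XO/.X*, (3,0):+0/XO/OX/.O/XX
[XO/OX/XO/.X] O move#5: (3,0):+0/XO/OX/XO/OX*
[XO/OX/XO/OX] end (terminal +0, X#6); searched ../OX/../.X to 5

PV length from [../OX/../.X]: 5 plies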